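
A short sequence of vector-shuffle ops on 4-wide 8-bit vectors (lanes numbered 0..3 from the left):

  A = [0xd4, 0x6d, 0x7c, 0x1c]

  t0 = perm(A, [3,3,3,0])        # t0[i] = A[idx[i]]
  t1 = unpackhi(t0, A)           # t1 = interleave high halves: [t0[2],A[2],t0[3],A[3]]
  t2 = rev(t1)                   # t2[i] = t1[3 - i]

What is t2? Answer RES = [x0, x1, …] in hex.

t0 = [0x1c, 0x1c, 0x1c, 0xd4]
t1 = [0x1c, 0x7c, 0xd4, 0x1c]
t2 = [0x1c, 0xd4, 0x7c, 0x1c]

RES = [ 0x1c  0xd4  0x7c  0x1c ]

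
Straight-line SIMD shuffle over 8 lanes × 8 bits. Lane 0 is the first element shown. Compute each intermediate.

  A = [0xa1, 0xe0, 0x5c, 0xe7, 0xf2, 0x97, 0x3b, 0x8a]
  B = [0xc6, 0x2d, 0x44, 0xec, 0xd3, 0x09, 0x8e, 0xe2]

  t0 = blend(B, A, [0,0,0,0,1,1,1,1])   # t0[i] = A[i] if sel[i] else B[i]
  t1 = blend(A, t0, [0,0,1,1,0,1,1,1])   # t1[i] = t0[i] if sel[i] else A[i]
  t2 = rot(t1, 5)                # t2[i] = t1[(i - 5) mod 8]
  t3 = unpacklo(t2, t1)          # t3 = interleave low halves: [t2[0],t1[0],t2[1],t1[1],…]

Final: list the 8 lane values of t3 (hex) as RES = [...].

RES = [ 0xec  0xa1  0xf2  0xe0  0x97  0x44  0x3b  0xec ]

  t0: c6 2d 44 ec f2 97 3b 8a
  t1: a1 e0 44 ec f2 97 3b 8a
  t2: ec f2 97 3b 8a a1 e0 44
  t3: ec a1 f2 e0 97 44 3b ec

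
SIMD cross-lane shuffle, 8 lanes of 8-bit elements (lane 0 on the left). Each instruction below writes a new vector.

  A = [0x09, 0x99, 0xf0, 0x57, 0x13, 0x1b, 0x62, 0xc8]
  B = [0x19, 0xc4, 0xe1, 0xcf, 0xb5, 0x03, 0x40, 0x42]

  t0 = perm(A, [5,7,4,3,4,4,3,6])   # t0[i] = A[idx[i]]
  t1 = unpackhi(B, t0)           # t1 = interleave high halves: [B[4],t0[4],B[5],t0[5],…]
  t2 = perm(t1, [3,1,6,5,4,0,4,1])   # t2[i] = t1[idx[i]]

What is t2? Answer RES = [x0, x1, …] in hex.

t0 = [0x1b, 0xc8, 0x13, 0x57, 0x13, 0x13, 0x57, 0x62]
t1 = [0xb5, 0x13, 0x03, 0x13, 0x40, 0x57, 0x42, 0x62]
t2 = [0x13, 0x13, 0x42, 0x57, 0x40, 0xb5, 0x40, 0x13]

RES = [0x13, 0x13, 0x42, 0x57, 0x40, 0xb5, 0x40, 0x13]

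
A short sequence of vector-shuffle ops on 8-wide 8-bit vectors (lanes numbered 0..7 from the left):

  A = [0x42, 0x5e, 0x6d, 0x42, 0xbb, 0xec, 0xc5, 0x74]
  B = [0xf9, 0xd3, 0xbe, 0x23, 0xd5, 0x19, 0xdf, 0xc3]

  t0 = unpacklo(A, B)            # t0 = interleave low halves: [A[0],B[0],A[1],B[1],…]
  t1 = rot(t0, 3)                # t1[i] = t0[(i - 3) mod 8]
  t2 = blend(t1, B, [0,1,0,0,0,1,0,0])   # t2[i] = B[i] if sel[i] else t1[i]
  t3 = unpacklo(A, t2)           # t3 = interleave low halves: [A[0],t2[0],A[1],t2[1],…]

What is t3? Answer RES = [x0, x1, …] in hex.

RES = [0x42, 0xbe, 0x5e, 0xd3, 0x6d, 0x23, 0x42, 0x42]

t0 = [0x42, 0xf9, 0x5e, 0xd3, 0x6d, 0xbe, 0x42, 0x23]
t1 = [0xbe, 0x42, 0x23, 0x42, 0xf9, 0x5e, 0xd3, 0x6d]
t2 = [0xbe, 0xd3, 0x23, 0x42, 0xf9, 0x19, 0xd3, 0x6d]
t3 = [0x42, 0xbe, 0x5e, 0xd3, 0x6d, 0x23, 0x42, 0x42]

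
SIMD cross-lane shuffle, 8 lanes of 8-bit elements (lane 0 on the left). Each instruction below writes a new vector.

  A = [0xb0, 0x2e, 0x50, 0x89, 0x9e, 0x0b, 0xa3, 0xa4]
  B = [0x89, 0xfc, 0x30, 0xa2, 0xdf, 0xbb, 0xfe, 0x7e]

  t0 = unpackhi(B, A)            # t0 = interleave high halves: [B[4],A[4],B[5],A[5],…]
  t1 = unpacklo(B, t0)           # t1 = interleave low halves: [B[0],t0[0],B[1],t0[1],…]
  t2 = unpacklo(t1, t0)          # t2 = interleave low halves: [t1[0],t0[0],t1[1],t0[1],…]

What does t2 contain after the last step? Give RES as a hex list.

t0 = [0xdf, 0x9e, 0xbb, 0x0b, 0xfe, 0xa3, 0x7e, 0xa4]
t1 = [0x89, 0xdf, 0xfc, 0x9e, 0x30, 0xbb, 0xa2, 0x0b]
t2 = [0x89, 0xdf, 0xdf, 0x9e, 0xfc, 0xbb, 0x9e, 0x0b]

RES = [0x89, 0xdf, 0xdf, 0x9e, 0xfc, 0xbb, 0x9e, 0x0b]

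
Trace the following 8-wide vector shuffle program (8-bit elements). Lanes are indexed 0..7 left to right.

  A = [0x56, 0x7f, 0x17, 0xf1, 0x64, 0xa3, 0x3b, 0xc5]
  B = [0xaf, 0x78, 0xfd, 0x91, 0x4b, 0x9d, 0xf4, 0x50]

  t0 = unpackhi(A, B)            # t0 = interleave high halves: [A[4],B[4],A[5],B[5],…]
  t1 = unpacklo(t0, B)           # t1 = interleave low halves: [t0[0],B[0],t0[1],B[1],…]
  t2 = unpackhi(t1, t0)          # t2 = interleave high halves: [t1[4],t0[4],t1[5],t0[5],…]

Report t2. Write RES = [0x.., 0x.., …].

RES = [ 0xa3  0x3b  0xfd  0xf4  0x9d  0xc5  0x91  0x50 ]

t0 = [0x64, 0x4b, 0xa3, 0x9d, 0x3b, 0xf4, 0xc5, 0x50]
t1 = [0x64, 0xaf, 0x4b, 0x78, 0xa3, 0xfd, 0x9d, 0x91]
t2 = [0xa3, 0x3b, 0xfd, 0xf4, 0x9d, 0xc5, 0x91, 0x50]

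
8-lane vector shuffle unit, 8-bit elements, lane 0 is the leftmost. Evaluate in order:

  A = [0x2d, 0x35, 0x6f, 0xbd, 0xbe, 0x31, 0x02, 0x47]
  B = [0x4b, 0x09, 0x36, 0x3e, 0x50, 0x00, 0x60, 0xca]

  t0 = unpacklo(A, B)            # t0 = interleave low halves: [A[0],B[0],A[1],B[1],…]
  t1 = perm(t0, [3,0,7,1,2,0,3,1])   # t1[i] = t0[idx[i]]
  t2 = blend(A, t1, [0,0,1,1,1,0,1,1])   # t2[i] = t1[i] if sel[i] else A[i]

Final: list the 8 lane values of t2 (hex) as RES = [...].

RES = [0x2d, 0x35, 0x3e, 0x4b, 0x35, 0x31, 0x09, 0x4b]

  t0: 2d 4b 35 09 6f 36 bd 3e
  t1: 09 2d 3e 4b 35 2d 09 4b
  t2: 2d 35 3e 4b 35 31 09 4b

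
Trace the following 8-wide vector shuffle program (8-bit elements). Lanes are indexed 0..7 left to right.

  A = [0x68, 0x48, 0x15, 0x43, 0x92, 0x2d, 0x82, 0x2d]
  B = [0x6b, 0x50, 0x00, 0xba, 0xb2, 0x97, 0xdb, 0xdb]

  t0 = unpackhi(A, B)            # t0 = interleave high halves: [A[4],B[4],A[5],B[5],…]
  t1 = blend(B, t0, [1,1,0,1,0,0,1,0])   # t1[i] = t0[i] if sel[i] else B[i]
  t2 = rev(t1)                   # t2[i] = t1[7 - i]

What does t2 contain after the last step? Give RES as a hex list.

RES = [0xdb, 0x2d, 0x97, 0xb2, 0x97, 0x00, 0xb2, 0x92]

t0 = [0x92, 0xb2, 0x2d, 0x97, 0x82, 0xdb, 0x2d, 0xdb]
t1 = [0x92, 0xb2, 0x00, 0x97, 0xb2, 0x97, 0x2d, 0xdb]
t2 = [0xdb, 0x2d, 0x97, 0xb2, 0x97, 0x00, 0xb2, 0x92]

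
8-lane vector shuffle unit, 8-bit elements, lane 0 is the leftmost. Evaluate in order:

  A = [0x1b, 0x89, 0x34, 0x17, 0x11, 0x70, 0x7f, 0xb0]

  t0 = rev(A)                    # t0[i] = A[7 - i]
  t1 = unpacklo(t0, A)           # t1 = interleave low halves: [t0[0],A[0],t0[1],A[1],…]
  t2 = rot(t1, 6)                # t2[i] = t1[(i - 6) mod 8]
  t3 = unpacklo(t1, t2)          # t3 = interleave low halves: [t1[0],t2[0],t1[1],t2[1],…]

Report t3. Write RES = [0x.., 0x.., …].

RES = [ 0xb0  0x7f  0x1b  0x89  0x7f  0x70  0x89  0x34 ]

  t0: b0 7f 70 11 17 34 89 1b
  t1: b0 1b 7f 89 70 34 11 17
  t2: 7f 89 70 34 11 17 b0 1b
  t3: b0 7f 1b 89 7f 70 89 34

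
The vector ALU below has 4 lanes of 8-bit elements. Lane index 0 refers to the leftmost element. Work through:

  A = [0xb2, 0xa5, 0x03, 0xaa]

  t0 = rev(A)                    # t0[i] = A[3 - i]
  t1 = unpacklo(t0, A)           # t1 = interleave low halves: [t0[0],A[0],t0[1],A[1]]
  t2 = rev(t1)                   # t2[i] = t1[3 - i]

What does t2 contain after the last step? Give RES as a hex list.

  t0: aa 03 a5 b2
  t1: aa b2 03 a5
  t2: a5 03 b2 aa

RES = [ 0xa5  0x03  0xb2  0xaa ]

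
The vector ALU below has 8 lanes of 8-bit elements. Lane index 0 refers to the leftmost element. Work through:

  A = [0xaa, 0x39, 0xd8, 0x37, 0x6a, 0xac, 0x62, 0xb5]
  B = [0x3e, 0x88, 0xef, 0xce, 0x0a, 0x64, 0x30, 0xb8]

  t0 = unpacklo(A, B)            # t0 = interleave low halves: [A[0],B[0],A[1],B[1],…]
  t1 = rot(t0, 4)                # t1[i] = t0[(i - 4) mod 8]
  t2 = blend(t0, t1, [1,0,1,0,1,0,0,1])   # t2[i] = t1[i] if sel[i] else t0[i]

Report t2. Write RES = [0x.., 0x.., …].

t0 = [0xaa, 0x3e, 0x39, 0x88, 0xd8, 0xef, 0x37, 0xce]
t1 = [0xd8, 0xef, 0x37, 0xce, 0xaa, 0x3e, 0x39, 0x88]
t2 = [0xd8, 0x3e, 0x37, 0x88, 0xaa, 0xef, 0x37, 0x88]

RES = [0xd8, 0x3e, 0x37, 0x88, 0xaa, 0xef, 0x37, 0x88]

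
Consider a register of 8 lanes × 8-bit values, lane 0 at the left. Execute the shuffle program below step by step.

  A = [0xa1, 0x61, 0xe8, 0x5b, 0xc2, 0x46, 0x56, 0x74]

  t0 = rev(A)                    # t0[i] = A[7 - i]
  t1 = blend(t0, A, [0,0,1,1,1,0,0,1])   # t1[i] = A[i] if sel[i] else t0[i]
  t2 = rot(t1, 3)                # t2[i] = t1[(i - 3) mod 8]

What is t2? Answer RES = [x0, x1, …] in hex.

RES = [0xe8, 0x61, 0x74, 0x74, 0x56, 0xe8, 0x5b, 0xc2]

→ t0 |74|56|46|c2|5b|e8|61|a1|
→ t1 |74|56|e8|5b|c2|e8|61|74|
→ t2 |e8|61|74|74|56|e8|5b|c2|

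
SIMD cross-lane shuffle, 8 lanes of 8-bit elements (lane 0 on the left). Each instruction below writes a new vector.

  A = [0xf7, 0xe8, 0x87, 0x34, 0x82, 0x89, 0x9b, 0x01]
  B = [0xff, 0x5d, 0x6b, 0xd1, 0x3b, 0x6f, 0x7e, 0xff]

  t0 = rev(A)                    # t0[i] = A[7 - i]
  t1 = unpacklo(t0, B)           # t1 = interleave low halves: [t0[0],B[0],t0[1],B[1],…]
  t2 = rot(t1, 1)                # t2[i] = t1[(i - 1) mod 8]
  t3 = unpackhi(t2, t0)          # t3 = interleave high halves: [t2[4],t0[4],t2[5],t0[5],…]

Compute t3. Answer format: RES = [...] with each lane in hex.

RES = [0x5d, 0x34, 0x89, 0x87, 0x6b, 0xe8, 0x82, 0xf7]

  t0: 01 9b 89 82 34 87 e8 f7
  t1: 01 ff 9b 5d 89 6b 82 d1
  t2: d1 01 ff 9b 5d 89 6b 82
  t3: 5d 34 89 87 6b e8 82 f7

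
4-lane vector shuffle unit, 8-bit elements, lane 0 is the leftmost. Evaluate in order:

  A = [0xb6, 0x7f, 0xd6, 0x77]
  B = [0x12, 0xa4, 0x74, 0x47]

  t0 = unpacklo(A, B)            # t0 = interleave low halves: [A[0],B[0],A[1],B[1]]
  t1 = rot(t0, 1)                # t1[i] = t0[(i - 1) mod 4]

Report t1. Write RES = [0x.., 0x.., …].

t0 = [0xb6, 0x12, 0x7f, 0xa4]
t1 = [0xa4, 0xb6, 0x12, 0x7f]

RES = [0xa4, 0xb6, 0x12, 0x7f]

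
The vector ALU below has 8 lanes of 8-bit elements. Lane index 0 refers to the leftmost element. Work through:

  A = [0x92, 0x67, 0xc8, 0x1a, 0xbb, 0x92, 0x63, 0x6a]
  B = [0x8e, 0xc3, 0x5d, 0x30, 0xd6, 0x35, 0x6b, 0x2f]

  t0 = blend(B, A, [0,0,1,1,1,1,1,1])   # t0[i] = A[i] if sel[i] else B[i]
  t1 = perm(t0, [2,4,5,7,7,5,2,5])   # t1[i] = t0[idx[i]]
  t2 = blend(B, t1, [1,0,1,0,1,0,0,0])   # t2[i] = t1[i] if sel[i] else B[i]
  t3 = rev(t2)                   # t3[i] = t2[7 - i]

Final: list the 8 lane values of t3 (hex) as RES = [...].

→ t0 |8e|c3|c8|1a|bb|92|63|6a|
→ t1 |c8|bb|92|6a|6a|92|c8|92|
→ t2 |c8|c3|92|30|6a|35|6b|2f|
→ t3 |2f|6b|35|6a|30|92|c3|c8|

RES = [ 0x2f  0x6b  0x35  0x6a  0x30  0x92  0xc3  0xc8 ]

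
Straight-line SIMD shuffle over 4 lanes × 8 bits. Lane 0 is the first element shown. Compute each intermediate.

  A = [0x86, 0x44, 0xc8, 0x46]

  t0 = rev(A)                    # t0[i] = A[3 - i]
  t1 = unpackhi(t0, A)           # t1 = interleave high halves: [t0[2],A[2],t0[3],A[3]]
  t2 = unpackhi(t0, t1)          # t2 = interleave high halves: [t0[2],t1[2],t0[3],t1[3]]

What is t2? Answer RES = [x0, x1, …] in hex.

RES = [0x44, 0x86, 0x86, 0x46]

→ t0 |46|c8|44|86|
→ t1 |44|c8|86|46|
→ t2 |44|86|86|46|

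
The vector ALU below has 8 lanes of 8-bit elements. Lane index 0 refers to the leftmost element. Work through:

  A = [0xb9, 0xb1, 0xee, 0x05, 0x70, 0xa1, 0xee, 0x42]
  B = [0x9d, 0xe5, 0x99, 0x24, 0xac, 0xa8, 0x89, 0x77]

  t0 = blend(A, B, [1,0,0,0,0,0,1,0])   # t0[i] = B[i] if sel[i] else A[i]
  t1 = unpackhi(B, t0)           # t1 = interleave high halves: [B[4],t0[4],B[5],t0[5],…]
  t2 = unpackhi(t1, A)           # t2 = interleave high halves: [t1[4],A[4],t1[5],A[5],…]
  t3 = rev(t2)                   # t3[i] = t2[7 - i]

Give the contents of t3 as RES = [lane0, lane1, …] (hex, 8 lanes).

→ t0 |9d|b1|ee|05|70|a1|89|42|
→ t1 |ac|70|a8|a1|89|89|77|42|
→ t2 |89|70|89|a1|77|ee|42|42|
→ t3 |42|42|ee|77|a1|89|70|89|

RES = [ 0x42  0x42  0xee  0x77  0xa1  0x89  0x70  0x89 ]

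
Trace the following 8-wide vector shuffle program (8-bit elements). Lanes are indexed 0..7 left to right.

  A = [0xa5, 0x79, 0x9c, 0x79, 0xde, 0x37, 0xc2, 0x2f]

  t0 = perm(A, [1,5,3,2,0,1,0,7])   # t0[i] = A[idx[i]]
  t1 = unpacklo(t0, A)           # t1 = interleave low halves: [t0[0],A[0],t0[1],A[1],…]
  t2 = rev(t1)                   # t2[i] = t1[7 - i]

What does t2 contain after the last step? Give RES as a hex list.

RES = [ 0x79  0x9c  0x9c  0x79  0x79  0x37  0xa5  0x79 ]

t0 = [0x79, 0x37, 0x79, 0x9c, 0xa5, 0x79, 0xa5, 0x2f]
t1 = [0x79, 0xa5, 0x37, 0x79, 0x79, 0x9c, 0x9c, 0x79]
t2 = [0x79, 0x9c, 0x9c, 0x79, 0x79, 0x37, 0xa5, 0x79]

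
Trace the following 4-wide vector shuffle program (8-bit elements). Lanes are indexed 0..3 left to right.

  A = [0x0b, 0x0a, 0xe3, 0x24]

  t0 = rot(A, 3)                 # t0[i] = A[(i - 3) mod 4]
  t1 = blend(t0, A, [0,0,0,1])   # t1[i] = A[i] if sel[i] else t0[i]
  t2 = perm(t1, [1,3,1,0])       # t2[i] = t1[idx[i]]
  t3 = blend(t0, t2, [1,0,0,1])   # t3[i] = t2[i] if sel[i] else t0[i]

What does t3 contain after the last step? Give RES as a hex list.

RES = [0xe3, 0xe3, 0x24, 0x0a]

t0 = [0x0a, 0xe3, 0x24, 0x0b]
t1 = [0x0a, 0xe3, 0x24, 0x24]
t2 = [0xe3, 0x24, 0xe3, 0x0a]
t3 = [0xe3, 0xe3, 0x24, 0x0a]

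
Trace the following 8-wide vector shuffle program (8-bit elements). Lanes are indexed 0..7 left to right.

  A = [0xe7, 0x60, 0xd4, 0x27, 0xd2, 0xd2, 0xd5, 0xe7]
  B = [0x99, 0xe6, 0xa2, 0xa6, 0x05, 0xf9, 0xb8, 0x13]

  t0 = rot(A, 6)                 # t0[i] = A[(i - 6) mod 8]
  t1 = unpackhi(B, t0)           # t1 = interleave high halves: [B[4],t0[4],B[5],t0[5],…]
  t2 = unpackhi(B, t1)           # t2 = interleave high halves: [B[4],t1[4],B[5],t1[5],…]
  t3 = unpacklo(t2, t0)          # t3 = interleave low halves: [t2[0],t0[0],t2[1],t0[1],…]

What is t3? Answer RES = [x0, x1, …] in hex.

t0 = [0xd4, 0x27, 0xd2, 0xd2, 0xd5, 0xe7, 0xe7, 0x60]
t1 = [0x05, 0xd5, 0xf9, 0xe7, 0xb8, 0xe7, 0x13, 0x60]
t2 = [0x05, 0xb8, 0xf9, 0xe7, 0xb8, 0x13, 0x13, 0x60]
t3 = [0x05, 0xd4, 0xb8, 0x27, 0xf9, 0xd2, 0xe7, 0xd2]

RES = [0x05, 0xd4, 0xb8, 0x27, 0xf9, 0xd2, 0xe7, 0xd2]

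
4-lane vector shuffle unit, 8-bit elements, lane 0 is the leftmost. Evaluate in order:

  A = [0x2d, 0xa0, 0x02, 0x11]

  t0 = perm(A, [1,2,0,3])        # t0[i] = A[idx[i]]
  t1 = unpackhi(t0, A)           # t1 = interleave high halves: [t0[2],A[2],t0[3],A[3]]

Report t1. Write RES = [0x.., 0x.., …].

RES = [0x2d, 0x02, 0x11, 0x11]

t0 = [0xa0, 0x02, 0x2d, 0x11]
t1 = [0x2d, 0x02, 0x11, 0x11]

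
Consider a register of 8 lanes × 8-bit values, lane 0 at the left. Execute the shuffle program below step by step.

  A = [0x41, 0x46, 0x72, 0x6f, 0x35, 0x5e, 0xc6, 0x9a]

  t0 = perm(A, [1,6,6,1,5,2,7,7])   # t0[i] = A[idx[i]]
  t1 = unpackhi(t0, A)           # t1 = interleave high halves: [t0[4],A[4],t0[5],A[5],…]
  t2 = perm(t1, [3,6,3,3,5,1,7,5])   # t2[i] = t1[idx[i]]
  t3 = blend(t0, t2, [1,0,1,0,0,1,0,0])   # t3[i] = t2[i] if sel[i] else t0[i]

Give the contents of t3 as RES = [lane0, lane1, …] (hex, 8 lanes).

RES = [ 0x5e  0xc6  0x5e  0x46  0x5e  0x35  0x9a  0x9a ]

t0 = [0x46, 0xc6, 0xc6, 0x46, 0x5e, 0x72, 0x9a, 0x9a]
t1 = [0x5e, 0x35, 0x72, 0x5e, 0x9a, 0xc6, 0x9a, 0x9a]
t2 = [0x5e, 0x9a, 0x5e, 0x5e, 0xc6, 0x35, 0x9a, 0xc6]
t3 = [0x5e, 0xc6, 0x5e, 0x46, 0x5e, 0x35, 0x9a, 0x9a]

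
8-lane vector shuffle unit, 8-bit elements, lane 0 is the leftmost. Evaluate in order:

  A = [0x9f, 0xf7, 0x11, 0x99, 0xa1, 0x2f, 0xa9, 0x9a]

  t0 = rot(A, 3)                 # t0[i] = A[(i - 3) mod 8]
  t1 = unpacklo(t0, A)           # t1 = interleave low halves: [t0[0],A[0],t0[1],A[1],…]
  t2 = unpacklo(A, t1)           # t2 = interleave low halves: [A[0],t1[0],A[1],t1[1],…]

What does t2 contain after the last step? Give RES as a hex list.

RES = [0x9f, 0x2f, 0xf7, 0x9f, 0x11, 0xa9, 0x99, 0xf7]

  t0: 2f a9 9a 9f f7 11 99 a1
  t1: 2f 9f a9 f7 9a 11 9f 99
  t2: 9f 2f f7 9f 11 a9 99 f7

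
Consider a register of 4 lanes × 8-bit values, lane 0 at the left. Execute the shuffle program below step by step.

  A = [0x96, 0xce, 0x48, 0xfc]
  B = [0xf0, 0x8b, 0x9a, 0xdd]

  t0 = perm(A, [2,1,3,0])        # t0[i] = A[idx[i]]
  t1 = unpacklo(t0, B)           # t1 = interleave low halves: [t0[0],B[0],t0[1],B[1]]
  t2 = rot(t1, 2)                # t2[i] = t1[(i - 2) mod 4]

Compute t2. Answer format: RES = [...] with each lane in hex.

  t0: 48 ce fc 96
  t1: 48 f0 ce 8b
  t2: ce 8b 48 f0

RES = [0xce, 0x8b, 0x48, 0xf0]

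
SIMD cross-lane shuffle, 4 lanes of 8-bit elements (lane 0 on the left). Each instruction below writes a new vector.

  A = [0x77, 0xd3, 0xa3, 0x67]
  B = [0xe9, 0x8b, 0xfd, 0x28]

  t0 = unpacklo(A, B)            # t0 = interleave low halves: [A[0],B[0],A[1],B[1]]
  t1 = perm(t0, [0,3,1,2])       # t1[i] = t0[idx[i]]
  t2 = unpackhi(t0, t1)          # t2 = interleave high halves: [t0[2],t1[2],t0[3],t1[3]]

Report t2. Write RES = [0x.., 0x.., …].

RES = [ 0xd3  0xe9  0x8b  0xd3 ]

  t0: 77 e9 d3 8b
  t1: 77 8b e9 d3
  t2: d3 e9 8b d3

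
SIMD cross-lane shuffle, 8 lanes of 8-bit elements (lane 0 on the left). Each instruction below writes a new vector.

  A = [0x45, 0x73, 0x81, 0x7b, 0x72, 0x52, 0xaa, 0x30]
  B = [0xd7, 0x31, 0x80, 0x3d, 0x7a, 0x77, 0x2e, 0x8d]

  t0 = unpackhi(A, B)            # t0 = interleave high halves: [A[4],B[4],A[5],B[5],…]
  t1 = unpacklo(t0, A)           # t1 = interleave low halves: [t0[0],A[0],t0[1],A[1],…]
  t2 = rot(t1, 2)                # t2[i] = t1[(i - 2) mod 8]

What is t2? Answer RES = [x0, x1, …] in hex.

t0 = [0x72, 0x7a, 0x52, 0x77, 0xaa, 0x2e, 0x30, 0x8d]
t1 = [0x72, 0x45, 0x7a, 0x73, 0x52, 0x81, 0x77, 0x7b]
t2 = [0x77, 0x7b, 0x72, 0x45, 0x7a, 0x73, 0x52, 0x81]

RES = [0x77, 0x7b, 0x72, 0x45, 0x7a, 0x73, 0x52, 0x81]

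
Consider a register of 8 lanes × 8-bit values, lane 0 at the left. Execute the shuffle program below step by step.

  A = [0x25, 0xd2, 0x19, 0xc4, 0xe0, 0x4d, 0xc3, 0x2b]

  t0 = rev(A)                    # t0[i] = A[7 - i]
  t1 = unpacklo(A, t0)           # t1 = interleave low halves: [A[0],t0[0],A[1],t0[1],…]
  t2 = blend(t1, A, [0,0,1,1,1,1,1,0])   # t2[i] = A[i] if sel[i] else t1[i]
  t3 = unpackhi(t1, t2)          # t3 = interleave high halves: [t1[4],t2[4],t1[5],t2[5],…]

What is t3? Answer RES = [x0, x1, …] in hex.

t0 = [0x2b, 0xc3, 0x4d, 0xe0, 0xc4, 0x19, 0xd2, 0x25]
t1 = [0x25, 0x2b, 0xd2, 0xc3, 0x19, 0x4d, 0xc4, 0xe0]
t2 = [0x25, 0x2b, 0x19, 0xc4, 0xe0, 0x4d, 0xc3, 0xe0]
t3 = [0x19, 0xe0, 0x4d, 0x4d, 0xc4, 0xc3, 0xe0, 0xe0]

RES = [0x19, 0xe0, 0x4d, 0x4d, 0xc4, 0xc3, 0xe0, 0xe0]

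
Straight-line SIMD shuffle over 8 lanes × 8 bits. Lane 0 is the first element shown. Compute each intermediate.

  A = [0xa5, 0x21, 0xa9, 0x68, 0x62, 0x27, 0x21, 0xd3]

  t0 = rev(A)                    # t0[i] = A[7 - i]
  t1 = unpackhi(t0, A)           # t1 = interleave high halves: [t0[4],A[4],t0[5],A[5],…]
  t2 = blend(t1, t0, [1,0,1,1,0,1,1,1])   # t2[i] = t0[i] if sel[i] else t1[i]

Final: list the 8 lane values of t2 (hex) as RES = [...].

t0 = [0xd3, 0x21, 0x27, 0x62, 0x68, 0xa9, 0x21, 0xa5]
t1 = [0x68, 0x62, 0xa9, 0x27, 0x21, 0x21, 0xa5, 0xd3]
t2 = [0xd3, 0x62, 0x27, 0x62, 0x21, 0xa9, 0x21, 0xa5]

RES = [0xd3, 0x62, 0x27, 0x62, 0x21, 0xa9, 0x21, 0xa5]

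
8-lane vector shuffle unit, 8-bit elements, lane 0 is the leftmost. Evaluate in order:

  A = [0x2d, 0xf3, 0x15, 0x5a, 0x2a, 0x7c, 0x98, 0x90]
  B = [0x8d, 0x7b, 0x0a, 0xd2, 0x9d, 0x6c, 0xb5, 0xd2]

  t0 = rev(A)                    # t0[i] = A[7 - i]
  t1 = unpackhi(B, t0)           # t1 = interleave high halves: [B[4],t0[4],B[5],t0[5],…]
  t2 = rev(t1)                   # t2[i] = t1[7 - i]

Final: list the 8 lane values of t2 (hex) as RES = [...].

→ t0 |90|98|7c|2a|5a|15|f3|2d|
→ t1 |9d|5a|6c|15|b5|f3|d2|2d|
→ t2 |2d|d2|f3|b5|15|6c|5a|9d|

RES = [ 0x2d  0xd2  0xf3  0xb5  0x15  0x6c  0x5a  0x9d ]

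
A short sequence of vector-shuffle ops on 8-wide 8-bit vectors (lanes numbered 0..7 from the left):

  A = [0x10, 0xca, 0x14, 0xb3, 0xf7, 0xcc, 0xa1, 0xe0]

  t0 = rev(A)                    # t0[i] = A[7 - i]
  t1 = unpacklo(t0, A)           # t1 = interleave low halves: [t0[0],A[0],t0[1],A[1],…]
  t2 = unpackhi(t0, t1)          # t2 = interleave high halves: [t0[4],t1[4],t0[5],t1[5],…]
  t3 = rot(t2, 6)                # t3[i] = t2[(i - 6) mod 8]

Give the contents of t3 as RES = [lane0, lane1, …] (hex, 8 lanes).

RES = [0x14, 0x14, 0xca, 0xf7, 0x10, 0xb3, 0xb3, 0xcc]

→ t0 |e0|a1|cc|f7|b3|14|ca|10|
→ t1 |e0|10|a1|ca|cc|14|f7|b3|
→ t2 |b3|cc|14|14|ca|f7|10|b3|
→ t3 |14|14|ca|f7|10|b3|b3|cc|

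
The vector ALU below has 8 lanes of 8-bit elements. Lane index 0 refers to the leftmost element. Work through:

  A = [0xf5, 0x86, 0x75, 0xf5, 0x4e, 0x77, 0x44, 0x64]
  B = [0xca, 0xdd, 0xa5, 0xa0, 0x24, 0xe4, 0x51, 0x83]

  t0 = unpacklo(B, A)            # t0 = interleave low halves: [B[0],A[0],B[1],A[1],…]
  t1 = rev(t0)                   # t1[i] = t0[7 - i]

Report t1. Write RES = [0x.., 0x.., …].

  t0: ca f5 dd 86 a5 75 a0 f5
  t1: f5 a0 75 a5 86 dd f5 ca

RES = [ 0xf5  0xa0  0x75  0xa5  0x86  0xdd  0xf5  0xca ]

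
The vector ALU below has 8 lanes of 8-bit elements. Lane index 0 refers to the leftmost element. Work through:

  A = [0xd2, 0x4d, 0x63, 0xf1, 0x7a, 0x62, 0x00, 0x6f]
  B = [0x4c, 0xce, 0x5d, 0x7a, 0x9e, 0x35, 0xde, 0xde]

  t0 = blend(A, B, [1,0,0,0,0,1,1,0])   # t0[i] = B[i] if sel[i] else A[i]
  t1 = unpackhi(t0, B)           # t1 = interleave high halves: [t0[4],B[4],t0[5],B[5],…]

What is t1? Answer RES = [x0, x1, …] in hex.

t0 = [0x4c, 0x4d, 0x63, 0xf1, 0x7a, 0x35, 0xde, 0x6f]
t1 = [0x7a, 0x9e, 0x35, 0x35, 0xde, 0xde, 0x6f, 0xde]

RES = [0x7a, 0x9e, 0x35, 0x35, 0xde, 0xde, 0x6f, 0xde]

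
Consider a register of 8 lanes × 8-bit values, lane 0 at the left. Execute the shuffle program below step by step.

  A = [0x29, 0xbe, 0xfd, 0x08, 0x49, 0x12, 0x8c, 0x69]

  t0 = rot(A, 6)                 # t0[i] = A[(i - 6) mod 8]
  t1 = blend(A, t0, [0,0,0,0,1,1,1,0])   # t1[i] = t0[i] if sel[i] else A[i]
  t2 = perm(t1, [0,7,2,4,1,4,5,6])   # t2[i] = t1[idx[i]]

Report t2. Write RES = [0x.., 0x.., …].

RES = [ 0x29  0x69  0xfd  0x8c  0xbe  0x8c  0x69  0x29 ]

  t0: fd 08 49 12 8c 69 29 be
  t1: 29 be fd 08 8c 69 29 69
  t2: 29 69 fd 8c be 8c 69 29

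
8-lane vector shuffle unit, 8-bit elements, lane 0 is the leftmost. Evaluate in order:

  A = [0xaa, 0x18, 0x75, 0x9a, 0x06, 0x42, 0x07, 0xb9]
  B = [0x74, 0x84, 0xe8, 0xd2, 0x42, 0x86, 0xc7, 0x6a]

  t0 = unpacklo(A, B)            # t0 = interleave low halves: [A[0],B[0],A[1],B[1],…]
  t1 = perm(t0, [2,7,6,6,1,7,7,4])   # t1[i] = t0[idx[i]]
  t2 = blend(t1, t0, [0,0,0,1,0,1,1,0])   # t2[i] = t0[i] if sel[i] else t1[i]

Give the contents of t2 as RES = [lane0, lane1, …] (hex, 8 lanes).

RES = [ 0x18  0xd2  0x9a  0x84  0x74  0xe8  0x9a  0x75 ]

  t0: aa 74 18 84 75 e8 9a d2
  t1: 18 d2 9a 9a 74 d2 d2 75
  t2: 18 d2 9a 84 74 e8 9a 75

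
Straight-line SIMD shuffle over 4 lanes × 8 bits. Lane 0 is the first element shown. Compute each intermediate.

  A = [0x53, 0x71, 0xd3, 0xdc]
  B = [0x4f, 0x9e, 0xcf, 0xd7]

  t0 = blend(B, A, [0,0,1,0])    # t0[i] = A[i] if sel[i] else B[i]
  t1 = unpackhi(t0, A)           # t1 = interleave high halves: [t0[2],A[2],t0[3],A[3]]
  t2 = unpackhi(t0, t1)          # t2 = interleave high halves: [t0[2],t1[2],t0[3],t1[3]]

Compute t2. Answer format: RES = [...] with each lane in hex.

t0 = [0x4f, 0x9e, 0xd3, 0xd7]
t1 = [0xd3, 0xd3, 0xd7, 0xdc]
t2 = [0xd3, 0xd7, 0xd7, 0xdc]

RES = [0xd3, 0xd7, 0xd7, 0xdc]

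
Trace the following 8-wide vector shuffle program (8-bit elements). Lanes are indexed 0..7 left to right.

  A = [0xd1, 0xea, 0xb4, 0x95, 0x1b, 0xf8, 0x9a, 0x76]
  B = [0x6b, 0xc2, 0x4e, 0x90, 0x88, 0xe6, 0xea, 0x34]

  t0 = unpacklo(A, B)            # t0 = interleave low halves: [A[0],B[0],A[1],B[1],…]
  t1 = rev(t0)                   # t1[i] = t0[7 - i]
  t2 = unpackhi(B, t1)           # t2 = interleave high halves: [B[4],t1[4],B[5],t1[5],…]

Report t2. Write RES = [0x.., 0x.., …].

t0 = [0xd1, 0x6b, 0xea, 0xc2, 0xb4, 0x4e, 0x95, 0x90]
t1 = [0x90, 0x95, 0x4e, 0xb4, 0xc2, 0xea, 0x6b, 0xd1]
t2 = [0x88, 0xc2, 0xe6, 0xea, 0xea, 0x6b, 0x34, 0xd1]

RES = [ 0x88  0xc2  0xe6  0xea  0xea  0x6b  0x34  0xd1 ]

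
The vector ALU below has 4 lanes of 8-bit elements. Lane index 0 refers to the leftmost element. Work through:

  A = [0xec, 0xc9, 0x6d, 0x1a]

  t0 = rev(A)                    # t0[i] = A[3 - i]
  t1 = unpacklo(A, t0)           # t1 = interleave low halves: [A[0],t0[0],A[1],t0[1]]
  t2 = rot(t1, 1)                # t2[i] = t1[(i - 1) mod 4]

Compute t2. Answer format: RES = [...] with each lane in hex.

RES = [ 0x6d  0xec  0x1a  0xc9 ]

  t0: 1a 6d c9 ec
  t1: ec 1a c9 6d
  t2: 6d ec 1a c9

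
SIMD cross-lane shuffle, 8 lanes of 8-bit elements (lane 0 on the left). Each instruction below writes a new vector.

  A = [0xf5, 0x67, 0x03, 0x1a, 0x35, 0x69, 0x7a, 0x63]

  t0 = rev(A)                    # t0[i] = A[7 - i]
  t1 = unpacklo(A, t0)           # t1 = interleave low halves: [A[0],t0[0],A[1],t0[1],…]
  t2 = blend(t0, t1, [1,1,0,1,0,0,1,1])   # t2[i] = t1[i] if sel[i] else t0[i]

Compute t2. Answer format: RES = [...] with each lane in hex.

→ t0 |63|7a|69|35|1a|03|67|f5|
→ t1 |f5|63|67|7a|03|69|1a|35|
→ t2 |f5|63|69|7a|1a|03|1a|35|

RES = [0xf5, 0x63, 0x69, 0x7a, 0x1a, 0x03, 0x1a, 0x35]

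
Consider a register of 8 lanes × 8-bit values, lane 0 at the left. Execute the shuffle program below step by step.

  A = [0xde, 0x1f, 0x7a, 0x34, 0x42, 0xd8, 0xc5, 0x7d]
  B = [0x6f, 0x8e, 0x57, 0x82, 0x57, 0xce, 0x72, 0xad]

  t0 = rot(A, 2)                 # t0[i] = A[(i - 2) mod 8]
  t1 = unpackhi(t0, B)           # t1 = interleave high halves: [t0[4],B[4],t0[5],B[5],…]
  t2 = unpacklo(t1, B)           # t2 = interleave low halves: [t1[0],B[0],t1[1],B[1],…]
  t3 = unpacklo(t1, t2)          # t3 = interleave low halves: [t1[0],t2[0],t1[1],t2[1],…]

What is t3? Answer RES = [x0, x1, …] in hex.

t0 = [0xc5, 0x7d, 0xde, 0x1f, 0x7a, 0x34, 0x42, 0xd8]
t1 = [0x7a, 0x57, 0x34, 0xce, 0x42, 0x72, 0xd8, 0xad]
t2 = [0x7a, 0x6f, 0x57, 0x8e, 0x34, 0x57, 0xce, 0x82]
t3 = [0x7a, 0x7a, 0x57, 0x6f, 0x34, 0x57, 0xce, 0x8e]

RES = [ 0x7a  0x7a  0x57  0x6f  0x34  0x57  0xce  0x8e ]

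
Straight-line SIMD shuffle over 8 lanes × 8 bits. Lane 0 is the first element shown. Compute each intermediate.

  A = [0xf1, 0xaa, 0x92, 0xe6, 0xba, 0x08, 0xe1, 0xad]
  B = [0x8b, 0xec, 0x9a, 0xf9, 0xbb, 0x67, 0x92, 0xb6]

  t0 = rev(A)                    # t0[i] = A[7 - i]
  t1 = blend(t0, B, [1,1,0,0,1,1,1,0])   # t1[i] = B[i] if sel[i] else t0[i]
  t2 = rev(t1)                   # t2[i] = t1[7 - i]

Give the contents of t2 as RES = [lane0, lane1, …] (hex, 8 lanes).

RES = [0xf1, 0x92, 0x67, 0xbb, 0xba, 0x08, 0xec, 0x8b]

t0 = [0xad, 0xe1, 0x08, 0xba, 0xe6, 0x92, 0xaa, 0xf1]
t1 = [0x8b, 0xec, 0x08, 0xba, 0xbb, 0x67, 0x92, 0xf1]
t2 = [0xf1, 0x92, 0x67, 0xbb, 0xba, 0x08, 0xec, 0x8b]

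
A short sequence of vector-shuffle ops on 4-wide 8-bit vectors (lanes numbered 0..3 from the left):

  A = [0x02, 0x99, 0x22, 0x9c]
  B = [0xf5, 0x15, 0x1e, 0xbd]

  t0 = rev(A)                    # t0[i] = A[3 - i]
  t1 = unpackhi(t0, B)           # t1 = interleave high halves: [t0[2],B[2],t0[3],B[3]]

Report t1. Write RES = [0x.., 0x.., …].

  t0: 9c 22 99 02
  t1: 99 1e 02 bd

RES = [0x99, 0x1e, 0x02, 0xbd]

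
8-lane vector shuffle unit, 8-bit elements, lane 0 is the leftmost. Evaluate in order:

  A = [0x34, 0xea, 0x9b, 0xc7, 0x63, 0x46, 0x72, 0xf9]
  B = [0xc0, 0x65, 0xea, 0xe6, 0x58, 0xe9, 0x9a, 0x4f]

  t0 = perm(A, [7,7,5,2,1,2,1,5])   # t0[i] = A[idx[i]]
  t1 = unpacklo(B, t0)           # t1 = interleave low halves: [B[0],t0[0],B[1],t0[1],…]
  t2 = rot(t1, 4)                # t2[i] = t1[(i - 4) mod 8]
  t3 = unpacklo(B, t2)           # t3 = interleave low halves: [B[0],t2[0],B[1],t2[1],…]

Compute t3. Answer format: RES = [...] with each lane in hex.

RES = [0xc0, 0xea, 0x65, 0x46, 0xea, 0xe6, 0xe6, 0x9b]

  t0: f9 f9 46 9b ea 9b ea 46
  t1: c0 f9 65 f9 ea 46 e6 9b
  t2: ea 46 e6 9b c0 f9 65 f9
  t3: c0 ea 65 46 ea e6 e6 9b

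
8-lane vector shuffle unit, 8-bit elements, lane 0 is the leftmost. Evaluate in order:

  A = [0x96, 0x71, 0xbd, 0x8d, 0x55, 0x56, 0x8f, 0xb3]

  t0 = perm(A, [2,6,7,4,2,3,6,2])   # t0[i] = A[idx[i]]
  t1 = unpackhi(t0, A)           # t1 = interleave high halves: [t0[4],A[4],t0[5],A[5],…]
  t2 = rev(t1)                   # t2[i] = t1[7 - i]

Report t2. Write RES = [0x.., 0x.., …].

RES = [0xb3, 0xbd, 0x8f, 0x8f, 0x56, 0x8d, 0x55, 0xbd]

  t0: bd 8f b3 55 bd 8d 8f bd
  t1: bd 55 8d 56 8f 8f bd b3
  t2: b3 bd 8f 8f 56 8d 55 bd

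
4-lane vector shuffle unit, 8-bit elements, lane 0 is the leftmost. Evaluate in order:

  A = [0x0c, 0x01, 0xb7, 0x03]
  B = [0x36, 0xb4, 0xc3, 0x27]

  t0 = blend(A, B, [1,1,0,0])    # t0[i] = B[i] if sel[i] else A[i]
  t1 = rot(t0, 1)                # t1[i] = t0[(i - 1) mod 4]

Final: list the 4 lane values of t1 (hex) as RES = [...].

RES = [0x03, 0x36, 0xb4, 0xb7]

→ t0 |36|b4|b7|03|
→ t1 |03|36|b4|b7|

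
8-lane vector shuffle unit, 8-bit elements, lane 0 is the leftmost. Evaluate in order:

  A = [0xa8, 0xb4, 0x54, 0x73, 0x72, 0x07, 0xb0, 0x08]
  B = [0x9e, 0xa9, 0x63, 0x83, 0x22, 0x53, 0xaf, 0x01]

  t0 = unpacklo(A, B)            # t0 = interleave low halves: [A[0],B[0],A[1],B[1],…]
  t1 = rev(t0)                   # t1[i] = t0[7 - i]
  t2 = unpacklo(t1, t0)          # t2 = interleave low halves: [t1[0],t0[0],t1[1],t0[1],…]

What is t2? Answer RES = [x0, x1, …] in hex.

RES = [ 0x83  0xa8  0x73  0x9e  0x63  0xb4  0x54  0xa9 ]

t0 = [0xa8, 0x9e, 0xb4, 0xa9, 0x54, 0x63, 0x73, 0x83]
t1 = [0x83, 0x73, 0x63, 0x54, 0xa9, 0xb4, 0x9e, 0xa8]
t2 = [0x83, 0xa8, 0x73, 0x9e, 0x63, 0xb4, 0x54, 0xa9]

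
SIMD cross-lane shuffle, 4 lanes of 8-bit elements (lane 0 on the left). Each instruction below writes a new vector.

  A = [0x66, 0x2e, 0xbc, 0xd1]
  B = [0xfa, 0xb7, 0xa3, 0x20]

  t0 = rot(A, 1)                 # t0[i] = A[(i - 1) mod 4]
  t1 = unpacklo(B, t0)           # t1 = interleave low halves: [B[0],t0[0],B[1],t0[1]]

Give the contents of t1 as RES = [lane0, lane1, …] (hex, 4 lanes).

RES = [0xfa, 0xd1, 0xb7, 0x66]

  t0: d1 66 2e bc
  t1: fa d1 b7 66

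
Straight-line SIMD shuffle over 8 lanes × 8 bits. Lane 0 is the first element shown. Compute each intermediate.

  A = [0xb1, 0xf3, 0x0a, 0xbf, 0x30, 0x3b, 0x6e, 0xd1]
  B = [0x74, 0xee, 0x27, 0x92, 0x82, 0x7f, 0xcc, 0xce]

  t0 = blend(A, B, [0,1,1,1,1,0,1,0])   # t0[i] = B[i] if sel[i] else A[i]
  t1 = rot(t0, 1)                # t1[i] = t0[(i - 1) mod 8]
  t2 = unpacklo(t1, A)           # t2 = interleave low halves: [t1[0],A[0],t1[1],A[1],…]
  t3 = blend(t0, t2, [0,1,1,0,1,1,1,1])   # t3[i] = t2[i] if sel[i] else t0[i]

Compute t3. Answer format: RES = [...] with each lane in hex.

t0 = [0xb1, 0xee, 0x27, 0x92, 0x82, 0x3b, 0xcc, 0xd1]
t1 = [0xd1, 0xb1, 0xee, 0x27, 0x92, 0x82, 0x3b, 0xcc]
t2 = [0xd1, 0xb1, 0xb1, 0xf3, 0xee, 0x0a, 0x27, 0xbf]
t3 = [0xb1, 0xb1, 0xb1, 0x92, 0xee, 0x0a, 0x27, 0xbf]

RES = [ 0xb1  0xb1  0xb1  0x92  0xee  0x0a  0x27  0xbf ]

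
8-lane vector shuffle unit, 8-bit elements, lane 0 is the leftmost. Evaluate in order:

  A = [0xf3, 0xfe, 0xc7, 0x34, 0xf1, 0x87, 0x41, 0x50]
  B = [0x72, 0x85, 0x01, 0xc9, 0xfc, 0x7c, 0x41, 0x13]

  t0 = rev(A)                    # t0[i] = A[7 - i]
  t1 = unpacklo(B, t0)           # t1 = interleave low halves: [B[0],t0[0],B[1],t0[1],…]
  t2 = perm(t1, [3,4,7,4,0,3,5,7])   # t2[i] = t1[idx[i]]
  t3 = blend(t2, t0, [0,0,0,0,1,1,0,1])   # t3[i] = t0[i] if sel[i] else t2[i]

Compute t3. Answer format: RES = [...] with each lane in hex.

t0 = [0x50, 0x41, 0x87, 0xf1, 0x34, 0xc7, 0xfe, 0xf3]
t1 = [0x72, 0x50, 0x85, 0x41, 0x01, 0x87, 0xc9, 0xf1]
t2 = [0x41, 0x01, 0xf1, 0x01, 0x72, 0x41, 0x87, 0xf1]
t3 = [0x41, 0x01, 0xf1, 0x01, 0x34, 0xc7, 0x87, 0xf3]

RES = [0x41, 0x01, 0xf1, 0x01, 0x34, 0xc7, 0x87, 0xf3]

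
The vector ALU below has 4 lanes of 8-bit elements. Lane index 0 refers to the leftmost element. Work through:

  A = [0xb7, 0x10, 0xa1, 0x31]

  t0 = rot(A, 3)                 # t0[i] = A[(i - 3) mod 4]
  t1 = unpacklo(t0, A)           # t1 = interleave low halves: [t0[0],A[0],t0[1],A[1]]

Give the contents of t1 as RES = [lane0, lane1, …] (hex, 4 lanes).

RES = [ 0x10  0xb7  0xa1  0x10 ]

  t0: 10 a1 31 b7
  t1: 10 b7 a1 10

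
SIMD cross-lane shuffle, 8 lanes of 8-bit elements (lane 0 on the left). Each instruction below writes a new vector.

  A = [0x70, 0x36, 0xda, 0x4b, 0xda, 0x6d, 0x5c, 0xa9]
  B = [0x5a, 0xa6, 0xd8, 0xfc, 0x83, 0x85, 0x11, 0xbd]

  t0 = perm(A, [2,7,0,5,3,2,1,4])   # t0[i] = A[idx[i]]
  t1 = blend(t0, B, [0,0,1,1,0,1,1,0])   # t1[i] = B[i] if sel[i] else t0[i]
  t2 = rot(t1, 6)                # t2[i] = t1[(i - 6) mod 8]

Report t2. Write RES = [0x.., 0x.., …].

RES = [ 0xd8  0xfc  0x4b  0x85  0x11  0xda  0xda  0xa9 ]

  t0: da a9 70 6d 4b da 36 da
  t1: da a9 d8 fc 4b 85 11 da
  t2: d8 fc 4b 85 11 da da a9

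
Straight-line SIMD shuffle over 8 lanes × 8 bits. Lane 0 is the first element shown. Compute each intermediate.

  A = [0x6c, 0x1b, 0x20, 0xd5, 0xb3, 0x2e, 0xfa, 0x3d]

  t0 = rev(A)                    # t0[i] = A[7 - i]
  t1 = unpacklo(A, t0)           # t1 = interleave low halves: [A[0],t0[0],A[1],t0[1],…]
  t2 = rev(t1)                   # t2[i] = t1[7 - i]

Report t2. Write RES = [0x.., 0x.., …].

→ t0 |3d|fa|2e|b3|d5|20|1b|6c|
→ t1 |6c|3d|1b|fa|20|2e|d5|b3|
→ t2 |b3|d5|2e|20|fa|1b|3d|6c|

RES = [0xb3, 0xd5, 0x2e, 0x20, 0xfa, 0x1b, 0x3d, 0x6c]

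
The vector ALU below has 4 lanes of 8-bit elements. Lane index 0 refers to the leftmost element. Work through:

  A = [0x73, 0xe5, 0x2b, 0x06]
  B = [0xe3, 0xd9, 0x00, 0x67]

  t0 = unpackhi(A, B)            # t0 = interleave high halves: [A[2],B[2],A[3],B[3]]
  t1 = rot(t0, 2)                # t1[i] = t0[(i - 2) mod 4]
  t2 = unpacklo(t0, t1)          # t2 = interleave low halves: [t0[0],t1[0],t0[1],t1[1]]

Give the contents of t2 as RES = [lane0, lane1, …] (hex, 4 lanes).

RES = [0x2b, 0x06, 0x00, 0x67]

  t0: 2b 00 06 67
  t1: 06 67 2b 00
  t2: 2b 06 00 67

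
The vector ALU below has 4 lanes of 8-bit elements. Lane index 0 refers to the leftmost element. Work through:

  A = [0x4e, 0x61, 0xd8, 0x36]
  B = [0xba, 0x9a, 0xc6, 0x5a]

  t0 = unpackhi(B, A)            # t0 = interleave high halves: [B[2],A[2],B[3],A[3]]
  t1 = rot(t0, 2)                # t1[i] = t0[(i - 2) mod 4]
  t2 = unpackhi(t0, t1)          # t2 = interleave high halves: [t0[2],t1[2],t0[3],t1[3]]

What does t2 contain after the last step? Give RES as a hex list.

RES = [ 0x5a  0xc6  0x36  0xd8 ]

t0 = [0xc6, 0xd8, 0x5a, 0x36]
t1 = [0x5a, 0x36, 0xc6, 0xd8]
t2 = [0x5a, 0xc6, 0x36, 0xd8]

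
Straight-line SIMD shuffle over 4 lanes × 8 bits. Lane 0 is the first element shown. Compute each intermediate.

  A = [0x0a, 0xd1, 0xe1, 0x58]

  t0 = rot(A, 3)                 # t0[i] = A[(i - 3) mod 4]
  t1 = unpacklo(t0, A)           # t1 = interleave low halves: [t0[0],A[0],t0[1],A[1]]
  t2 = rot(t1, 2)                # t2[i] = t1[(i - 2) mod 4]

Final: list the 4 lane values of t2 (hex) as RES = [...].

→ t0 |d1|e1|58|0a|
→ t1 |d1|0a|e1|d1|
→ t2 |e1|d1|d1|0a|

RES = [ 0xe1  0xd1  0xd1  0x0a ]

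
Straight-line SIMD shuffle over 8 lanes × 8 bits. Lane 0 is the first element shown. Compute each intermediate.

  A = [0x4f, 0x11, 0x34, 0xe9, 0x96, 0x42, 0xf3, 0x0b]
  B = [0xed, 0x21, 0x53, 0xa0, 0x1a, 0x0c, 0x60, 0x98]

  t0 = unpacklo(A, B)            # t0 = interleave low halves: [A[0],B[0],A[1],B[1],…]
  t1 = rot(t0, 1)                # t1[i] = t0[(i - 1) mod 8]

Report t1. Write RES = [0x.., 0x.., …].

RES = [ 0xa0  0x4f  0xed  0x11  0x21  0x34  0x53  0xe9 ]

→ t0 |4f|ed|11|21|34|53|e9|a0|
→ t1 |a0|4f|ed|11|21|34|53|e9|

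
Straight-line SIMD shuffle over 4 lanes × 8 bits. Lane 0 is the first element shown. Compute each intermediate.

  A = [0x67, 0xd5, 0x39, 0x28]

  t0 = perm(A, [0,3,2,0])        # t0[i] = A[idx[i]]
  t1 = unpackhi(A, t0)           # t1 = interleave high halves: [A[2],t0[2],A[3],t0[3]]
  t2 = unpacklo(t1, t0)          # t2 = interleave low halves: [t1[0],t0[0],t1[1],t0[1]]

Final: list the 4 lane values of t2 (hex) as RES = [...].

RES = [ 0x39  0x67  0x39  0x28 ]

→ t0 |67|28|39|67|
→ t1 |39|39|28|67|
→ t2 |39|67|39|28|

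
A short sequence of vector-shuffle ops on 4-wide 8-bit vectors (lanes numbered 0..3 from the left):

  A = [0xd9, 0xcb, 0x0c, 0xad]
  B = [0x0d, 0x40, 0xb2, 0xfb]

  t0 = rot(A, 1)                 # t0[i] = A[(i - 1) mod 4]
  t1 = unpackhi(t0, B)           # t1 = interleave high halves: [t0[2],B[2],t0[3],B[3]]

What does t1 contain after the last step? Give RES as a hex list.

RES = [0xcb, 0xb2, 0x0c, 0xfb]

t0 = [0xad, 0xd9, 0xcb, 0x0c]
t1 = [0xcb, 0xb2, 0x0c, 0xfb]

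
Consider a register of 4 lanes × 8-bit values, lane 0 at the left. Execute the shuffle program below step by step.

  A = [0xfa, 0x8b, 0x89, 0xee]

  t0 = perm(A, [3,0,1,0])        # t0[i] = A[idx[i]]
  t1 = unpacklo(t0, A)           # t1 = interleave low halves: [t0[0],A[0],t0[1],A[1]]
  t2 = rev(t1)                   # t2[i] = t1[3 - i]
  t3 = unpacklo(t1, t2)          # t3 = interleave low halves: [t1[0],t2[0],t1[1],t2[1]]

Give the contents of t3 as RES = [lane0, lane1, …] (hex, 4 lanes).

RES = [ 0xee  0x8b  0xfa  0xfa ]

t0 = [0xee, 0xfa, 0x8b, 0xfa]
t1 = [0xee, 0xfa, 0xfa, 0x8b]
t2 = [0x8b, 0xfa, 0xfa, 0xee]
t3 = [0xee, 0x8b, 0xfa, 0xfa]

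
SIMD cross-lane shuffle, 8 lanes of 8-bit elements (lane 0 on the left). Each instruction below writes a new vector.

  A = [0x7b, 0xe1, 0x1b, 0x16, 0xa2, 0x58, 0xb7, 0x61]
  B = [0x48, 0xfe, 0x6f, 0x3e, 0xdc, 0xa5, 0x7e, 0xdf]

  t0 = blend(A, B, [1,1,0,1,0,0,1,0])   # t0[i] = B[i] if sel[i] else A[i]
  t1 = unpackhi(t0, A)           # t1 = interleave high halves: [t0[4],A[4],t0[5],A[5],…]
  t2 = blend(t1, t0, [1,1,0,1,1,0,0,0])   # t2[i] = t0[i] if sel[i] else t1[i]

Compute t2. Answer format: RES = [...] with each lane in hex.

RES = [ 0x48  0xfe  0x58  0x3e  0xa2  0xb7  0x61  0x61 ]

→ t0 |48|fe|1b|3e|a2|58|7e|61|
→ t1 |a2|a2|58|58|7e|b7|61|61|
→ t2 |48|fe|58|3e|a2|b7|61|61|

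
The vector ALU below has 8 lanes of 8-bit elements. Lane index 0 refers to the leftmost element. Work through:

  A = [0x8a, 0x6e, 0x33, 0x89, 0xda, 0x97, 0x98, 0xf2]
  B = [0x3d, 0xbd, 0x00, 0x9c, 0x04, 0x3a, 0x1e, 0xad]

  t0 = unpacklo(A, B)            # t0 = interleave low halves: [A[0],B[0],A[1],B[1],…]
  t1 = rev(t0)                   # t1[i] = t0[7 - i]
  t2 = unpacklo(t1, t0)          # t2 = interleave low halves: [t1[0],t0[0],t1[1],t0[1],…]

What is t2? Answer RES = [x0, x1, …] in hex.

RES = [0x9c, 0x8a, 0x89, 0x3d, 0x00, 0x6e, 0x33, 0xbd]

→ t0 |8a|3d|6e|bd|33|00|89|9c|
→ t1 |9c|89|00|33|bd|6e|3d|8a|
→ t2 |9c|8a|89|3d|00|6e|33|bd|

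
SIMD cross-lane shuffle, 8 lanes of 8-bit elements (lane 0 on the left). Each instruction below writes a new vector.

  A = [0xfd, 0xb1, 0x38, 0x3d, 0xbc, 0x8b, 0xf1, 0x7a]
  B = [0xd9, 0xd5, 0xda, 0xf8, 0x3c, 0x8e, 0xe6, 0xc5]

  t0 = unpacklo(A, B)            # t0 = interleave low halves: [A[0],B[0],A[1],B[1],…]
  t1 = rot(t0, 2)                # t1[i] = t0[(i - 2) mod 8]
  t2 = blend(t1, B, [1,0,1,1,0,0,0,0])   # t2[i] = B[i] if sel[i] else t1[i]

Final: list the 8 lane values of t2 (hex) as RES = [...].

t0 = [0xfd, 0xd9, 0xb1, 0xd5, 0x38, 0xda, 0x3d, 0xf8]
t1 = [0x3d, 0xf8, 0xfd, 0xd9, 0xb1, 0xd5, 0x38, 0xda]
t2 = [0xd9, 0xf8, 0xda, 0xf8, 0xb1, 0xd5, 0x38, 0xda]

RES = [0xd9, 0xf8, 0xda, 0xf8, 0xb1, 0xd5, 0x38, 0xda]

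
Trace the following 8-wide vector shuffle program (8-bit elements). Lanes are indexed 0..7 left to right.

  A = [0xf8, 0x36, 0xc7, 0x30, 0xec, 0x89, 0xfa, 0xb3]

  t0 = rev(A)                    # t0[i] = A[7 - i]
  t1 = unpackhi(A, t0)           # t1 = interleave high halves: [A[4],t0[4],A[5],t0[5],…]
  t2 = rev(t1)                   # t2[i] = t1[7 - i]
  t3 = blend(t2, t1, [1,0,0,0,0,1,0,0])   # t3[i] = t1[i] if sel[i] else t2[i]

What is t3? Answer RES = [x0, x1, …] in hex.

→ t0 |b3|fa|89|ec|30|c7|36|f8|
→ t1 |ec|30|89|c7|fa|36|b3|f8|
→ t2 |f8|b3|36|fa|c7|89|30|ec|
→ t3 |ec|b3|36|fa|c7|36|30|ec|

RES = [ 0xec  0xb3  0x36  0xfa  0xc7  0x36  0x30  0xec ]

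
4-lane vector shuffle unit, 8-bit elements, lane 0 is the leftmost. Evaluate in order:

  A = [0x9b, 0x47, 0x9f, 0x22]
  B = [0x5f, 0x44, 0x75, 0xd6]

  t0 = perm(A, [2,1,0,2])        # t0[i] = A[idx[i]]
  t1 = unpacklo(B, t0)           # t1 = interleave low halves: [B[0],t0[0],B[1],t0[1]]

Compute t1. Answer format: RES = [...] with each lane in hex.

RES = [0x5f, 0x9f, 0x44, 0x47]

  t0: 9f 47 9b 9f
  t1: 5f 9f 44 47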